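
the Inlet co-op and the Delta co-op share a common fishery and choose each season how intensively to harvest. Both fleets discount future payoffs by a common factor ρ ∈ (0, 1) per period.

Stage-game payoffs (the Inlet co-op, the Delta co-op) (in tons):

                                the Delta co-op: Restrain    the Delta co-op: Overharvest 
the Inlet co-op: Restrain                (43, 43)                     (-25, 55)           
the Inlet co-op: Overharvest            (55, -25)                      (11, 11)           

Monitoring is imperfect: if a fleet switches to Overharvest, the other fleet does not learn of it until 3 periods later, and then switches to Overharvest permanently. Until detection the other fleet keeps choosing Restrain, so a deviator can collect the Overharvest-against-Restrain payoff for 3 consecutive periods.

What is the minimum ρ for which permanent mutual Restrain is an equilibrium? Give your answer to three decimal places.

0.648

Deviating for the 3 undetected periods gains 55−43 = 12 per period over cooperation, then loses 43−11 = 32 per period forever once punishment starts.
Gain: 12(1 + ρ + … + ρ^2); loss: 32·ρ^3/(1−ρ).
No profitable deviation ⇔ 12(1−ρ^3) ≤ 32·ρ^3, i.e. ρ^3 ≥ 12/(12+32) = 3/11.
Hence ρ ≥ (3/11)^(1/3) ≈ 0.648.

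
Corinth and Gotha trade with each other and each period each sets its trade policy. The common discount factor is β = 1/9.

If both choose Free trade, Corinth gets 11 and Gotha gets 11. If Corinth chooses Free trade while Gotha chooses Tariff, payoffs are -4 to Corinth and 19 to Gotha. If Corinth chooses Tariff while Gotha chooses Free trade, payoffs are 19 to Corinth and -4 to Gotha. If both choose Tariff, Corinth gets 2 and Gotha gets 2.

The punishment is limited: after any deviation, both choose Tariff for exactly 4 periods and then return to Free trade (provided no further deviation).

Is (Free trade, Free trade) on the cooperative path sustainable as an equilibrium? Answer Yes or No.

No

IC: β+…+β^4 ≥ (19−11)/(11−2) = 8/9.
At β = 1/9: partial sum = 0.1250 < 0.8889. Cooperation not sustainable.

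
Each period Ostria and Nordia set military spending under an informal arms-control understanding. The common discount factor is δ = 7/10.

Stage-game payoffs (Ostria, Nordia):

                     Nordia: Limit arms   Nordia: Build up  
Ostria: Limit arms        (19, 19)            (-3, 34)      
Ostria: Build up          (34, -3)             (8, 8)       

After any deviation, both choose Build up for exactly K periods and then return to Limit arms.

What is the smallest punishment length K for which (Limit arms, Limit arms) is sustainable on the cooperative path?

3

No profitable deviation requires (19−8)(δ+…+δ^K) ≥ 34−19, i.e. δ+…+δ^K ≥ 15/11 ≈ 1.3636.
With δ = 7/10, the partial sums are K=1: 0.7000, K=2: 1.1900, K=3: 1.5330.
K = 3 is the first length at which the sum reaches 1.3636.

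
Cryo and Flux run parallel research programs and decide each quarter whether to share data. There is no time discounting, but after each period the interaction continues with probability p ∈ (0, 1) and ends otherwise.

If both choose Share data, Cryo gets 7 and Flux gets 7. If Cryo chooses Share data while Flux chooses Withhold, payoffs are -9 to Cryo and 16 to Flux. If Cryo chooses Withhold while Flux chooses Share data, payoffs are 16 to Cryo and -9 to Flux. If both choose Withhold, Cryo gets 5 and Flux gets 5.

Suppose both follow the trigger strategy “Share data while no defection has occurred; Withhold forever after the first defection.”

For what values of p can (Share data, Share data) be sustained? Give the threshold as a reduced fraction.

9/11

With no time discounting, the continuation probability p plays the role of the discount factor.
Grim-trigger IC: 7/(1−p) ≥ 16 + 5p/(1−p) ⇒ p ≥ (16−7)/(16−5) = 9/11.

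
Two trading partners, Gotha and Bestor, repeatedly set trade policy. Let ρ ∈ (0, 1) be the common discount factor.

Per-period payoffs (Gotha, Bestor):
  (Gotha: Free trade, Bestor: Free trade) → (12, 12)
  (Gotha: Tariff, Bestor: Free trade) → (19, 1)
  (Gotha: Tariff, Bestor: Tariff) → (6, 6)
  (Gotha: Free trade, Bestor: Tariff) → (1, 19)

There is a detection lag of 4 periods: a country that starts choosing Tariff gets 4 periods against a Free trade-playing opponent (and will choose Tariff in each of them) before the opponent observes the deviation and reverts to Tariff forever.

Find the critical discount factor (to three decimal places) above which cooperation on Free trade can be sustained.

0.857

A deviator earns 19 for 4 periods, then 6 forever; cooperating earns 12 forever. Multiplying the IC by (1−ρ):
12 ≥ 19(1−ρ^4) + 6ρ^4, so 13·ρ^4 ≥ 7 and ρ^4 ≥ 7/13.
ρ ≥ (7/13)^(1/4) ≈ 0.857.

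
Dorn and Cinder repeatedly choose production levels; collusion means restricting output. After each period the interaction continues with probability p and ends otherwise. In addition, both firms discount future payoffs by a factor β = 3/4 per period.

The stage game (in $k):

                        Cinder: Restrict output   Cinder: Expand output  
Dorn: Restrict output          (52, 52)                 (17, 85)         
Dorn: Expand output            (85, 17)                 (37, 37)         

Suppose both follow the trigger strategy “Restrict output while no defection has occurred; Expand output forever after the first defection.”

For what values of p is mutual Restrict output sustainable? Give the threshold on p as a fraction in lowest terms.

11/12

With continuation probability p and discount β, the effective per-period discount factor is βp.
Grim-trigger IC: βp ≥ (85−52)/(85−37) = 11/16.
So p ≥ (11/16)/(3/4) = 11/12.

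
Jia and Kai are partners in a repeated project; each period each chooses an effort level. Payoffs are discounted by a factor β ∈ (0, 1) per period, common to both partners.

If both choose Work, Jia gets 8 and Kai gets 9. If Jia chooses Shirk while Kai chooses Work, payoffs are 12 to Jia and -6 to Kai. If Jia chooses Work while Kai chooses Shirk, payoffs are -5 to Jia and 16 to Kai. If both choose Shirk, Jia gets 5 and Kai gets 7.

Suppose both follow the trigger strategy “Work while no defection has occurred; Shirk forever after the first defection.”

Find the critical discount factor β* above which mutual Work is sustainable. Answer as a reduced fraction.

7/9

For Jia: deviation gain 12−8 = 4, per-period punishment loss 8−5 = 3. IC gives β ≥ 4/7.
For Kai: gain 7, loss 2 per period, so β ≥ 7/9.
The tighter constraint is Kai's, so cooperation needs β ≥ 7/9.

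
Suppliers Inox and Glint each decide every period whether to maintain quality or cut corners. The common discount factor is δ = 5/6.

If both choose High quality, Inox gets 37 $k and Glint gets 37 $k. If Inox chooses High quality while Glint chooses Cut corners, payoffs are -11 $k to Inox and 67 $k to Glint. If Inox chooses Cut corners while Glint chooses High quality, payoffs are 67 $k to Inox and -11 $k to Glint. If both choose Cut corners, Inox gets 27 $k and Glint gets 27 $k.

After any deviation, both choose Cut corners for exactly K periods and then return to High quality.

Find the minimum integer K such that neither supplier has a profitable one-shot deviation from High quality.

6

IC: δ(1−δ^K)/(1−δ) ≥ (67−37)/(37−27) = 3.
With δ = 5/6: need 1 − δ^K ≥ 3·(1−5/6)/(5/6), i.e. δ^K ≤ 0.4000.
Since (5/6)^5 = 0.4019 and (5/6)^6 = 0.3349, the smallest such K is 6.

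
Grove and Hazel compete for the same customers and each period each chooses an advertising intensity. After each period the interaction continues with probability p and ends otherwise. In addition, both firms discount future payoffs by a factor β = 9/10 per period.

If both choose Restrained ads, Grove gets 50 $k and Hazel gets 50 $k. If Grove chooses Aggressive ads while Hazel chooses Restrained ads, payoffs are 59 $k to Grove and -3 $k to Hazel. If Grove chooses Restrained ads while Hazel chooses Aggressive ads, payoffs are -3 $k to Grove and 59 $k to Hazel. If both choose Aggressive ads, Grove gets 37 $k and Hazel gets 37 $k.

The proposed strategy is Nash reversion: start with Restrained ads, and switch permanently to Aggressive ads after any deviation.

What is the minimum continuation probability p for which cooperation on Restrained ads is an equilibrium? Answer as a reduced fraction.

With continuation probability p and discount β, the effective per-period discount factor is βp.
Grim-trigger IC: βp ≥ (59−50)/(59−37) = 9/22.
So p ≥ (9/22)/(9/10) = 5/11.

5/11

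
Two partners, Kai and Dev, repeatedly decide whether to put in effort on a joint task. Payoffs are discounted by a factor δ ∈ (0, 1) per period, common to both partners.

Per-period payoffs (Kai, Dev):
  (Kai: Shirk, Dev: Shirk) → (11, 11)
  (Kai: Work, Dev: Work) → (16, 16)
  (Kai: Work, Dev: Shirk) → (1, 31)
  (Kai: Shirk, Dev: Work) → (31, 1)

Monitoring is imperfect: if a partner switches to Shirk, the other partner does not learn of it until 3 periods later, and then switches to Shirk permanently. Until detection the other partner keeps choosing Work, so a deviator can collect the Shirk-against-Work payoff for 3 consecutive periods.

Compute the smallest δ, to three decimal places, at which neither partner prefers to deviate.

A deviator earns 31 for 3 periods, then 11 forever; cooperating earns 16 forever. Multiplying the IC by (1−δ):
16 ≥ 31(1−δ^3) + 11δ^3, so 20·δ^3 ≥ 15 and δ^3 ≥ 3/4.
δ ≥ (3/4)^(1/3) ≈ 0.909.

0.909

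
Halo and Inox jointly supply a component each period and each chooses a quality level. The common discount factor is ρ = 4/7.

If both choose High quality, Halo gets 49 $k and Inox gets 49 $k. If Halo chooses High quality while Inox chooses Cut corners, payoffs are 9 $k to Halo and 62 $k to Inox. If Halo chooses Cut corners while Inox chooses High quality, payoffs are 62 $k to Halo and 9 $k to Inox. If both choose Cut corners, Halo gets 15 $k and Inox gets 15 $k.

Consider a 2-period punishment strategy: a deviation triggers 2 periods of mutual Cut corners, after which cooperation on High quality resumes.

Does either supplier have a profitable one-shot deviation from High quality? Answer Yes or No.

Comparing payoff streams over the 3 periods until play realigns: cooperate → 49(1+ρ+…+ρ^2); deviate → 62 + 15(ρ+…+ρ^2).
Cooperation is sustained iff (49−15)(ρ+…+ρ^2) ≥ 62−49.
ρ+…+ρ^2 = 4/7·(1−(4/7)^2)/(1−4/7) = 0.8980, and (62−49)/(49−15) = 0.3824.
0.8980 ≥ 0.3824, so cooperation is sustainable.

No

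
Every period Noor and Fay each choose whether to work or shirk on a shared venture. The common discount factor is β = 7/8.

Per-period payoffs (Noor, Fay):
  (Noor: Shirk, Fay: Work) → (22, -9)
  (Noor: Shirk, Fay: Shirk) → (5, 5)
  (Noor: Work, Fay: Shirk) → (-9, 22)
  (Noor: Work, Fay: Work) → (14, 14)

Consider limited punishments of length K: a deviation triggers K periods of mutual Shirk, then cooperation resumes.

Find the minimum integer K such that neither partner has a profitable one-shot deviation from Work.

No profitable deviation requires (14−5)(β+…+β^K) ≥ 22−14, i.e. β+…+β^K ≥ 8/9 ≈ 0.8889.
With β = 7/8, the partial sums are K=1: 0.8750, K=2: 1.6406.
K = 2 is the first length at which the sum reaches 0.8889.

2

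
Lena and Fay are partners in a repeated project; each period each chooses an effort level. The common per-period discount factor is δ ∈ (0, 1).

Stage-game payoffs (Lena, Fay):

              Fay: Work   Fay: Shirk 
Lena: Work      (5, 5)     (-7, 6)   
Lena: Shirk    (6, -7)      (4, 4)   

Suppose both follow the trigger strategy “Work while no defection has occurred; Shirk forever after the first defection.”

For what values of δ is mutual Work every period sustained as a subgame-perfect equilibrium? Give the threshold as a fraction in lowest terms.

1/2

Cooperation forever yields 5 each period: 5/(1−δ).
Deviating yields 6 once, then 4 forever: 6 + 4δ/(1−δ).
No profitable deviation requires 5/(1−δ) ≥ 6 + 4δ/(1−δ).
Multiplying by (1−δ): 5 ≥ 6(1−δ) + 4δ = 6 − 2δ.
So 2δ ≥ 1, i.e. δ ≥ 1/2.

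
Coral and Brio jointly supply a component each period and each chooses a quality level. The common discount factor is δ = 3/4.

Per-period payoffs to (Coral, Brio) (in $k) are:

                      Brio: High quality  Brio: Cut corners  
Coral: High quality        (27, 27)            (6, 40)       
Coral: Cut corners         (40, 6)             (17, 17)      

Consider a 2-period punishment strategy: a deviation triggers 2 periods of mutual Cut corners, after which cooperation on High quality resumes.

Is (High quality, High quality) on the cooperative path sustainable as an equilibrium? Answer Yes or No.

A one-shot deviation gives 40 now, then 17 for 2 periods, then back to 27.
Gain from deviating: (40−27) today; loss: (27−17) in each of the next 2 periods.
No-deviation condition: (27−17)(δ+…+δ^2) ≥ 40−27, i.e. δ+…+δ^2 ≥ 13/10.
At δ = 3/4: δ+…+δ^2 = 1.3125 ≥ 1.3000.
So cooperation is sustainable.

Yes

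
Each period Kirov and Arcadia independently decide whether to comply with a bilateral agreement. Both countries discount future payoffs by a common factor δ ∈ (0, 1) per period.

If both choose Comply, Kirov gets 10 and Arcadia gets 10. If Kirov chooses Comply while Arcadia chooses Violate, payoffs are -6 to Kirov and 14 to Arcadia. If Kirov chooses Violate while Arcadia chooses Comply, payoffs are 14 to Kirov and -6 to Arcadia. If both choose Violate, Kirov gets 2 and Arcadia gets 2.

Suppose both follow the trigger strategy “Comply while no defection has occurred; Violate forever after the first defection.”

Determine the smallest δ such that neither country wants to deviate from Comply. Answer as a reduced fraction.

1/3

Cooperation forever yields 10 each period: 10/(1−δ).
Deviating yields 14 once, then 2 forever: 14 + 2δ/(1−δ).
No profitable deviation requires 10/(1−δ) ≥ 14 + 2δ/(1−δ).
Multiplying by (1−δ): 10 ≥ 14(1−δ) + 2δ = 14 − 12δ.
So 12δ ≥ 4, i.e. δ ≥ 4/12 = 1/3.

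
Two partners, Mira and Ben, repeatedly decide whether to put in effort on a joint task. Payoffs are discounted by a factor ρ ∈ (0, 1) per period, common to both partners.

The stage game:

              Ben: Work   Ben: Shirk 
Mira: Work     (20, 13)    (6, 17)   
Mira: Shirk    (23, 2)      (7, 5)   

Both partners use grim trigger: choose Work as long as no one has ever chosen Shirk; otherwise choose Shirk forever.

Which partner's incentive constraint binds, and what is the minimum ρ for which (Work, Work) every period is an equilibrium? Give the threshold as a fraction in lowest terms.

Ben; ρ ≥ 1/3

For Mira: deviation gain 23−20 = 3, per-period punishment loss 20−7 = 13. IC gives ρ ≥ 3/16.
For Ben: gain 4, loss 8 per period, so ρ ≥ 4/12 = 1/3.
The tighter constraint is Ben's, so cooperation needs ρ ≥ 1/3.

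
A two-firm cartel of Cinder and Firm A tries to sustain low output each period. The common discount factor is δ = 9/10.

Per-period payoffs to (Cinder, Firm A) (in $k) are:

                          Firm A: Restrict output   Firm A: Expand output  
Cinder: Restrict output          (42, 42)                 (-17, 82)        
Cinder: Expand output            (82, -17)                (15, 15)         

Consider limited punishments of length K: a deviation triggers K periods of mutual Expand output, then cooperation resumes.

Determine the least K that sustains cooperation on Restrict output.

2

IC: δ(1−δ^K)/(1−δ) ≥ (82−42)/(42−15) = 40/27.
With δ = 9/10: need 1 − δ^K ≥ 40/27·(1−9/10)/(9/10), i.e. δ^K ≤ 0.8354.
Since (9/10)^1 = 0.9000 and (9/10)^2 = 0.8100, the smallest such K is 2.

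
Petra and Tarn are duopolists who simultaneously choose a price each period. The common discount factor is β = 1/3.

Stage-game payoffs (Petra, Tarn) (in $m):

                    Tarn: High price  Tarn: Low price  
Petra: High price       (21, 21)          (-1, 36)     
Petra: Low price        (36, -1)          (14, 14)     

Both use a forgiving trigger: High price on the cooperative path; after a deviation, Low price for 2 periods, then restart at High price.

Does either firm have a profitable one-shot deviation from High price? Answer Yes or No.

Yes

IC: β+…+β^2 ≥ (36−21)/(21−14) = 15/7.
At β = 1/3: partial sum = 0.4444 < 2.1429. Cooperation not sustainable.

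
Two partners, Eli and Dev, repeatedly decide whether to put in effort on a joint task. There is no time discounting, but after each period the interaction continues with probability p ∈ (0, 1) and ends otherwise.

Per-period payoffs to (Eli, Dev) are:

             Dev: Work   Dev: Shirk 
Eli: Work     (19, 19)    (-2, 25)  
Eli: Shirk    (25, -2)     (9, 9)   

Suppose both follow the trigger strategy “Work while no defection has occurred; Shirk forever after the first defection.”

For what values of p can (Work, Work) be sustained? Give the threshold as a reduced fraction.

3/8

Expected cooperation value is 19 + p·19 + p²·19 + … = 19/(1−p); deviation gives 25 + p·9/(1−p).
19 ≥ 25(1−p) + 9p ⇒ 16p ≥ 6 ⇒ p ≥ 6/16 = 3/8.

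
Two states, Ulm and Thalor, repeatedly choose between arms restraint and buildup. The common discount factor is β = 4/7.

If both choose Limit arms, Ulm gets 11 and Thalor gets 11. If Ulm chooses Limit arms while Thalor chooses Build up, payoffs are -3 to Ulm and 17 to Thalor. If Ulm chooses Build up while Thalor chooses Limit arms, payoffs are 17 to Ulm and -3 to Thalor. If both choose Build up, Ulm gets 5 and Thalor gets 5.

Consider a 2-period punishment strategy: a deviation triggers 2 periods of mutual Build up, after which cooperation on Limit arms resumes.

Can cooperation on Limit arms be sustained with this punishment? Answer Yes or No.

No

A one-shot deviation gives 17 now, then 5 for 2 periods, then back to 11.
Gain from deviating: (17−11) today; loss: (11−5) in each of the next 2 periods.
No-deviation condition: (11−5)(β+…+β^2) ≥ 17−11, i.e. β+…+β^2 ≥ 1.
At β = 4/7: β+…+β^2 = 0.8980 < 1.0000.
So cooperation is not sustainable.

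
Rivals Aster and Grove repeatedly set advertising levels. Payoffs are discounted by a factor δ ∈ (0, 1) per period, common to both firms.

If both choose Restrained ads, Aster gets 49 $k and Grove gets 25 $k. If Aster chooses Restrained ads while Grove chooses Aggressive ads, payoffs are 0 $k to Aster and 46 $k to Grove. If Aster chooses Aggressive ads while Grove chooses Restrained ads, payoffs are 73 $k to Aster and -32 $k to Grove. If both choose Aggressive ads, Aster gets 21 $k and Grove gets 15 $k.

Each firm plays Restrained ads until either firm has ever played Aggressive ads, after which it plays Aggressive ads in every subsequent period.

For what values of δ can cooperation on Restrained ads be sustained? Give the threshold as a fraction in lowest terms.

21/31

For Aster: deviation gain 73−49 = 24, per-period punishment loss 49−21 = 28. IC gives δ ≥ 24/52 = 6/13.
For Grove: gain 21, loss 10 per period, so δ ≥ 21/31.
The tighter constraint is Grove's, so cooperation needs δ ≥ 21/31.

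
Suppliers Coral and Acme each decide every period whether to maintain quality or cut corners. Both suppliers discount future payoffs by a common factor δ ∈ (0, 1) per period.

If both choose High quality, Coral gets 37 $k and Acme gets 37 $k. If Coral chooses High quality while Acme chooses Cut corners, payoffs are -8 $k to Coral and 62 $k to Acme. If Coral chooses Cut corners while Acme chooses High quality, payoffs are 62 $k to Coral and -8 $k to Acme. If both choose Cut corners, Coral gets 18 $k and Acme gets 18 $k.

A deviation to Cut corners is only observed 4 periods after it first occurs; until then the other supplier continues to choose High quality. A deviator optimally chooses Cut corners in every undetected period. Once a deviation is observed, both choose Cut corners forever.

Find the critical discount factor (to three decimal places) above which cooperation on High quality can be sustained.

0.868

Deviating for the 4 undetected periods gains 62−37 = 25 per period over cooperation, then loses 37−18 = 19 per period forever once punishment starts.
Gain: 25(1 + δ + … + δ^3); loss: 19·δ^4/(1−δ).
No profitable deviation ⇔ 25(1−δ^4) ≤ 19·δ^4, i.e. δ^4 ≥ 25/(25+19) = 25/44.
Hence δ ≥ (25/44)^(1/4) ≈ 0.868.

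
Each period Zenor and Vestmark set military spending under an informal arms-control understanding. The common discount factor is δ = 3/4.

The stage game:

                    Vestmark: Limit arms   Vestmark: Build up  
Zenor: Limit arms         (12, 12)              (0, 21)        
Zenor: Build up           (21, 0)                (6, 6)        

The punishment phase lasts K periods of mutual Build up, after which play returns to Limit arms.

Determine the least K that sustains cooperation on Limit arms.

3

IC: δ(1−δ^K)/(1−δ) ≥ (21−12)/(12−6) = 3/2.
With δ = 3/4: need 1 − δ^K ≥ 3/2·(1−3/4)/(3/4), i.e. δ^K ≤ 0.5000.
Since (3/4)^2 = 0.5625 and (3/4)^3 = 0.4219, the smallest such K is 3.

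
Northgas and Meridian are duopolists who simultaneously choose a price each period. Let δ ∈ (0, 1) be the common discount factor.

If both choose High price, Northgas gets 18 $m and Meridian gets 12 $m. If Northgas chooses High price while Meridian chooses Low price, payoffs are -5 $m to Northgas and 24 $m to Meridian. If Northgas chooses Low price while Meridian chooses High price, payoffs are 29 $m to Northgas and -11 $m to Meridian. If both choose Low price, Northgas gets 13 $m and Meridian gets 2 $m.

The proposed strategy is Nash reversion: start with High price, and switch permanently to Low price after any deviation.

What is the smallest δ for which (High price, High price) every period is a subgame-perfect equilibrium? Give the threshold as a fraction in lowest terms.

11/16

Northgas: cooperation gives 18 each period; deviation gives 29 once then 13 forever.
  18/(1−δ) ≥ 29 + 13δ/(1−δ) ⇒ δ ≥ 11/16.
Meridian: cooperation gives 12 each period; deviation gives 24 once then 2 forever.
  δ ≥ 12/22 = 6/11.
Both must hold, so the binding constraint is Northgas's: δ ≥ 11/16.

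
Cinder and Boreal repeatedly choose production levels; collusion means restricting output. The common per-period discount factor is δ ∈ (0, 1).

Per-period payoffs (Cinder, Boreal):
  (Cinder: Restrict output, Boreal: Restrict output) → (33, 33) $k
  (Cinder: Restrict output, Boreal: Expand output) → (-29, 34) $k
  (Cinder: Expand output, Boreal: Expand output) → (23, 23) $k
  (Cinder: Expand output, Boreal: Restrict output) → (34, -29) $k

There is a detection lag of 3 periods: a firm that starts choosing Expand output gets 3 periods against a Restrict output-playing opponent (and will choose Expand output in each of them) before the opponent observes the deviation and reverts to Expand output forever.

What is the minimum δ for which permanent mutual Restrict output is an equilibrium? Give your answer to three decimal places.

The best deviation is to choose Expand output for all 3 undetected periods, earning 34 each, then 23 forever once detected.
Deviation value: 34(1−δ^3)/(1−δ) + 23δ^3/(1−δ); cooperation value: 33/(1−δ).
IC: 33 ≥ 34(1−δ^3) + 23δ^3 = 34 − 11δ^3.
So δ^3 ≥ 1/11, giving δ ≥ (1/11)^(1/3) ≈ 0.450.

0.450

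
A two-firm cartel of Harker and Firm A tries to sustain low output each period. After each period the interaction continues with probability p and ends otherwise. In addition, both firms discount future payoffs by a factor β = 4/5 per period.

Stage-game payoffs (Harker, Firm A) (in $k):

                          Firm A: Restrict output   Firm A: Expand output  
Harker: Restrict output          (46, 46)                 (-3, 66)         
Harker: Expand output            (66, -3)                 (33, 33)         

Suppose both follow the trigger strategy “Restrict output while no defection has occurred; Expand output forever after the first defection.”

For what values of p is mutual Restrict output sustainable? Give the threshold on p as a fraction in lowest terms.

25/33

With continuation probability p and discount β, the effective per-period discount factor is βp.
Grim-trigger IC: βp ≥ (66−46)/(66−33) = 20/33.
So p ≥ (20/33)/(4/5) = 25/33.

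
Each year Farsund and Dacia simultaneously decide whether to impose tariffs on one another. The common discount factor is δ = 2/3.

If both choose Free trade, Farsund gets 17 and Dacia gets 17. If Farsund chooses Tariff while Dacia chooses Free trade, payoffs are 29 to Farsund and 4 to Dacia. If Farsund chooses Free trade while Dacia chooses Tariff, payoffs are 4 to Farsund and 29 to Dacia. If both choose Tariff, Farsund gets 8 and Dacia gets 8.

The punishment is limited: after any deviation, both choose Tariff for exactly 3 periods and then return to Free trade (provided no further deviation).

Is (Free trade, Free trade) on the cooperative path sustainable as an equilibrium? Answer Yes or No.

IC: δ+…+δ^3 ≥ (29−17)/(17−8) = 4/3.
At δ = 2/3: partial sum = 1.4074 ≥ 1.3333. Cooperation sustainable.

Yes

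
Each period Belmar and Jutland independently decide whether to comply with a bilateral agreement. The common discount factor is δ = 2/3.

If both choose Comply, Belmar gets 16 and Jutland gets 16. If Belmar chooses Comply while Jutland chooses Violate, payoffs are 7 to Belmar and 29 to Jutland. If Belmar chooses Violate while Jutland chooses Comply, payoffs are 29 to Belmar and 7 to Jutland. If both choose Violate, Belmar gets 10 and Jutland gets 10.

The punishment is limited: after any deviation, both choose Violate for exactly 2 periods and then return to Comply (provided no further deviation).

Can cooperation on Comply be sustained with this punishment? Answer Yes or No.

No

IC: δ+…+δ^2 ≥ (29−16)/(16−10) = 13/6.
At δ = 2/3: partial sum = 1.1111 < 2.1667. Cooperation not sustainable.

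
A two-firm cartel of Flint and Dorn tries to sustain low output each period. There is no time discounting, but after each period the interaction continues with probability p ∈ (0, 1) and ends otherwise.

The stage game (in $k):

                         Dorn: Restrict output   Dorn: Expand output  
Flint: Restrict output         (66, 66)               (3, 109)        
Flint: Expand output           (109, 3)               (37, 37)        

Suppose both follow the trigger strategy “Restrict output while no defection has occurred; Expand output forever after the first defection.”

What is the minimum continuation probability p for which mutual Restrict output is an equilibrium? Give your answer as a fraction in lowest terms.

43/72

With no time discounting, the continuation probability p plays the role of the discount factor.
Grim-trigger IC: 66/(1−p) ≥ 109 + 37p/(1−p) ⇒ p ≥ (109−66)/(109−37) = 43/72.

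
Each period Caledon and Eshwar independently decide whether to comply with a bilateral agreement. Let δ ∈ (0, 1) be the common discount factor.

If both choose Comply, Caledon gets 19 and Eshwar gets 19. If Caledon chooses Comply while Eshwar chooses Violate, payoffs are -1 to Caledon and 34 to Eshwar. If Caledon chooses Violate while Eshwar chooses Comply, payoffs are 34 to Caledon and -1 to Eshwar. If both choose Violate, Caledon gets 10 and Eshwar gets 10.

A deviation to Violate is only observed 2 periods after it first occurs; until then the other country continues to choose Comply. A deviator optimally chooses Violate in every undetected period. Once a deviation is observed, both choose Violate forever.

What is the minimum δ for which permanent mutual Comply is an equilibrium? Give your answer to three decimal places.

0.791

A deviator earns 34 for 2 periods, then 10 forever; cooperating earns 19 forever. Multiplying the IC by (1−δ):
19 ≥ 34(1−δ^2) + 10δ^2, so 24·δ^2 ≥ 15 and δ^2 ≥ 5/8.
δ ≥ (5/8)^(1/2) ≈ 0.791.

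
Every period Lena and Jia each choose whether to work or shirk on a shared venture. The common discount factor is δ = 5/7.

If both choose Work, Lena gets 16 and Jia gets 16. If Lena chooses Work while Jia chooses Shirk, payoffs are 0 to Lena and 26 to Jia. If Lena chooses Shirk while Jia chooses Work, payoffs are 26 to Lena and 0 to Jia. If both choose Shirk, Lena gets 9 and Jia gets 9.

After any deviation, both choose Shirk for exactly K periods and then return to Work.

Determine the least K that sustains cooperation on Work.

3

IC: δ(1−δ^K)/(1−δ) ≥ (26−16)/(16−9) = 10/7.
With δ = 5/7: need 1 − δ^K ≥ 10/7·(1−5/7)/(5/7), i.e. δ^K ≤ 0.4286.
Since (5/7)^2 = 0.5102 and (5/7)^3 = 0.3644, the smallest such K is 3.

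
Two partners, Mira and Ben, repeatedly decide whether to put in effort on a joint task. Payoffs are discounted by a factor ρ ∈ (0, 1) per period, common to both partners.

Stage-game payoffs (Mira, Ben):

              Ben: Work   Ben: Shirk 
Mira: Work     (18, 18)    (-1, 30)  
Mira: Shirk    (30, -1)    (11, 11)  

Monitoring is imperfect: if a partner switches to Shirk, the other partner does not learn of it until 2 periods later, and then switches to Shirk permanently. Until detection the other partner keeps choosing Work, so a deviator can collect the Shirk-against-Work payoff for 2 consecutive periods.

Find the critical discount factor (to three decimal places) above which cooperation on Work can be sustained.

0.795

The best deviation is to choose Shirk for all 2 undetected periods, earning 30 each, then 11 forever once detected.
Deviation value: 30(1−ρ^2)/(1−ρ) + 11ρ^2/(1−ρ); cooperation value: 18/(1−ρ).
IC: 18 ≥ 30(1−ρ^2) + 11ρ^2 = 30 − 19ρ^2.
So ρ^2 ≥ 12/19, giving ρ ≥ (12/19)^(1/2) ≈ 0.795.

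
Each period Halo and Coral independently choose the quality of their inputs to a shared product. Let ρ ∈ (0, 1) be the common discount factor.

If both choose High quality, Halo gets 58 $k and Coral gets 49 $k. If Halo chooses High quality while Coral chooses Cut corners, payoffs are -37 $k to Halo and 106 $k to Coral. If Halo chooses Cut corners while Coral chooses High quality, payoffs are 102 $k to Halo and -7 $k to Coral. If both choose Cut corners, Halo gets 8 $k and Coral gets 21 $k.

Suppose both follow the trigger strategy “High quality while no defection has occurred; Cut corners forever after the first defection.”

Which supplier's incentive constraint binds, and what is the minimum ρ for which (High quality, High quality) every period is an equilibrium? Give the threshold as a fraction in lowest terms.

For Halo: deviation gain 102−58 = 44, per-period punishment loss 58−8 = 50. IC gives ρ ≥ 44/94 = 22/47.
For Coral: gain 57, loss 28 per period, so ρ ≥ 57/85.
The tighter constraint is Coral's, so cooperation needs ρ ≥ 57/85.

Coral; ρ ≥ 57/85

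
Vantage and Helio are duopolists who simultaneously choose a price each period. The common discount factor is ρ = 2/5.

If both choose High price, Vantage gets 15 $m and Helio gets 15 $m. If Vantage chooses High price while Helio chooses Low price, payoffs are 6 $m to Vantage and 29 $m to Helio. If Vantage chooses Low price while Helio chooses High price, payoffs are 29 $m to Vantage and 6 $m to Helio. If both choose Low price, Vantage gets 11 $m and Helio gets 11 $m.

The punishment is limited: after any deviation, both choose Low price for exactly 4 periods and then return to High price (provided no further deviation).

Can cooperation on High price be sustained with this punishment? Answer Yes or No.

A one-shot deviation gives 29 now, then 11 for 4 periods, then back to 15.
Gain from deviating: (29−15) today; loss: (15−11) in each of the next 4 periods.
No-deviation condition: (15−11)(ρ+…+ρ^4) ≥ 29−15, i.e. ρ+…+ρ^4 ≥ 7/2.
At ρ = 2/5: ρ+…+ρ^4 = 0.6496 < 3.5000.
So cooperation is not sustainable.

No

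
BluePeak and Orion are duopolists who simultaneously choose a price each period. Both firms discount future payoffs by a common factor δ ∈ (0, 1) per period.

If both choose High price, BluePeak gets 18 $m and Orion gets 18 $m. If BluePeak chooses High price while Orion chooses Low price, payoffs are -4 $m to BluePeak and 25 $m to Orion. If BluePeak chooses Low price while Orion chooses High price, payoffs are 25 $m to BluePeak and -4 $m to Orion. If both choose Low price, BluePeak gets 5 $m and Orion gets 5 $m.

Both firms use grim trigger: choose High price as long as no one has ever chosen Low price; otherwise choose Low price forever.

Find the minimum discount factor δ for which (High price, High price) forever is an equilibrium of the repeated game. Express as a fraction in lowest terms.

One-period gain from deviating is 25 − 18 = 7. The loss is 18 − 5 = 13 in every subsequent period, with present value 13·δ/(1−δ).
Deviation is unprofitable when 13·δ/(1−δ) ≥ 7, i.e. δ/(1−δ) ≥ 7/13.
Equivalently δ ≥ 7/(7+13) = 7/20.

7/20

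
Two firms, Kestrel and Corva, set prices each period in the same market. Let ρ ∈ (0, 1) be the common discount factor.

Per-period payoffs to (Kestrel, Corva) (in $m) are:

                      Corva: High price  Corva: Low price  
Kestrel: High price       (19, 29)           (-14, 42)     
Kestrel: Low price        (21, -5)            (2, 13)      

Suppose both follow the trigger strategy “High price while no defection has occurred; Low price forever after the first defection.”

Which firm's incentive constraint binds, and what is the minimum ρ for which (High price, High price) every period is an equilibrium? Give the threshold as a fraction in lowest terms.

Corva; ρ ≥ 13/29

For Kestrel: deviation gain 21−19 = 2, per-period punishment loss 19−2 = 17. IC gives ρ ≥ 2/19.
For Corva: gain 13, loss 16 per period, so ρ ≥ 13/29.
The tighter constraint is Corva's, so cooperation needs ρ ≥ 13/29.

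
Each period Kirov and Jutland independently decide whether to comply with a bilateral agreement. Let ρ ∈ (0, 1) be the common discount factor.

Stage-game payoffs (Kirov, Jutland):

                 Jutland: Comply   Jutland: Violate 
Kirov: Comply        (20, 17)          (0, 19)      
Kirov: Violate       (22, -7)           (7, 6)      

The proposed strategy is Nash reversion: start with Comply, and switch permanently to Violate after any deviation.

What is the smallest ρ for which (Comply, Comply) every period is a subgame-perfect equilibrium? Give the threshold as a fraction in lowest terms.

2/13

Kirov: cooperation gives 20 each period; deviation gives 22 once then 7 forever.
  20/(1−ρ) ≥ 22 + 7ρ/(1−ρ) ⇒ ρ ≥ 2/15.
Jutland: cooperation gives 17 each period; deviation gives 19 once then 6 forever.
  ρ ≥ 2/13.
Both must hold, so the binding constraint is Jutland's: ρ ≥ 2/13.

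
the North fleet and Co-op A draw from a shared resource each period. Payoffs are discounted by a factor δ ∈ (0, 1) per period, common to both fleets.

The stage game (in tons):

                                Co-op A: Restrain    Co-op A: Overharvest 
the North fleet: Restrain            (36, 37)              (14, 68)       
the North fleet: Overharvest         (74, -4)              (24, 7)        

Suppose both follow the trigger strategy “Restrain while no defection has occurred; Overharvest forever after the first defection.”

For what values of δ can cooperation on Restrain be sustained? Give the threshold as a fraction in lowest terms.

19/25

the North fleet: cooperation gives 36 each period; deviation gives 74 once then 24 forever.
  36/(1−δ) ≥ 74 + 24δ/(1−δ) ⇒ δ ≥ 38/50 = 19/25.
Co-op A: cooperation gives 37 each period; deviation gives 68 once then 7 forever.
  δ ≥ 31/61.
Both must hold, so the binding constraint is the North fleet's: δ ≥ 19/25.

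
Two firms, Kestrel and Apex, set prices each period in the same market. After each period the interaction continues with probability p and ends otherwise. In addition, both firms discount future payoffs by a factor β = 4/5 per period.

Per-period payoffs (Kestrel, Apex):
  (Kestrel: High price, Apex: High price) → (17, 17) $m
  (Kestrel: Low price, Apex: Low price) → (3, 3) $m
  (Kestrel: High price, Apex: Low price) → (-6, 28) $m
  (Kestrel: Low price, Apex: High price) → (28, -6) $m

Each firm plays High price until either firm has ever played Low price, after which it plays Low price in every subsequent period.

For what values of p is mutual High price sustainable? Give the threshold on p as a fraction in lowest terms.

With continuation probability p and discount β, the effective per-period discount factor is βp.
Grim-trigger IC: βp ≥ (28−17)/(28−3) = 11/25.
So p ≥ (11/25)/(4/5) = 11/20.

11/20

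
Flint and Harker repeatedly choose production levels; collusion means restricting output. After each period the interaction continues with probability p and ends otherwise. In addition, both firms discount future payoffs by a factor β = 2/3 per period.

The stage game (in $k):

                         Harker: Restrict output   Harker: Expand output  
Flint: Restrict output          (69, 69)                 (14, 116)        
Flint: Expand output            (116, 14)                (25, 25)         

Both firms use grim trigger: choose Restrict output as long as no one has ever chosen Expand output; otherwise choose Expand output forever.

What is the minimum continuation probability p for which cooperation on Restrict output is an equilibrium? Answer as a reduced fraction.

Expected continuation weight on next period's payoff is β·p = 2/3·p, which plays the role of the discount factor.
Cooperation requires 2/3·p ≥ (116−69)/(116−25) = 47/91, hence p ≥ 141/182.

141/182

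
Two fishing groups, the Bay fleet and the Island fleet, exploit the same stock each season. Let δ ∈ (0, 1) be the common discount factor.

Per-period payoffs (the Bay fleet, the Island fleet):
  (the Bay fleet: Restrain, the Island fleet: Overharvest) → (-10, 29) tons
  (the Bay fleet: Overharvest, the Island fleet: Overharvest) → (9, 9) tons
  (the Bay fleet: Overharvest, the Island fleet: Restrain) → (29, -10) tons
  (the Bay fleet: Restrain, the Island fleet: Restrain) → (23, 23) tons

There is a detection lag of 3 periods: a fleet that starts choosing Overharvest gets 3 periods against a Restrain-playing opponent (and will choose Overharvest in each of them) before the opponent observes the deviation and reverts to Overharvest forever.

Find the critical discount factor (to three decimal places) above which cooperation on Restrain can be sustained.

A deviator earns 29 for 3 periods, then 9 forever; cooperating earns 23 forever. Multiplying the IC by (1−δ):
23 ≥ 29(1−δ^3) + 9δ^3, so 20·δ^3 ≥ 6 and δ^3 ≥ 3/10.
δ ≥ (3/10)^(1/3) ≈ 0.669.

0.669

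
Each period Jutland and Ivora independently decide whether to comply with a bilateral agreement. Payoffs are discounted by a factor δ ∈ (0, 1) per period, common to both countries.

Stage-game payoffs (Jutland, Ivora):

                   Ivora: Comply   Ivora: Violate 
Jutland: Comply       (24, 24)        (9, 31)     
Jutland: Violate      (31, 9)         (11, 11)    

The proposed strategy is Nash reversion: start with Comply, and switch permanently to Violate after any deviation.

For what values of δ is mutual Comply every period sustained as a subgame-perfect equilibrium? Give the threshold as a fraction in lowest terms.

7/20

One-period gain from deviating is 31 − 24 = 7. The loss is 24 − 11 = 13 in every subsequent period, with present value 13·δ/(1−δ).
Deviation is unprofitable when 13·δ/(1−δ) ≥ 7, i.e. δ/(1−δ) ≥ 7/13.
Equivalently δ ≥ 7/(7+13) = 7/20.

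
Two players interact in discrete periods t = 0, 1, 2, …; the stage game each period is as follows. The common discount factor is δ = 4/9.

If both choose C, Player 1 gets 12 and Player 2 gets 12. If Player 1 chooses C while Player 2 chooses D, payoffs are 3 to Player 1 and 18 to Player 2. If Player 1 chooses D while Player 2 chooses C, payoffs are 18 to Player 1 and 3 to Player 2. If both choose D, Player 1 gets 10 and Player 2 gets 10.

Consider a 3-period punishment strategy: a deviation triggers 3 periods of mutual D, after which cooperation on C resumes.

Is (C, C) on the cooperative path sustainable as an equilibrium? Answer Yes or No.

No

A one-shot deviation gives 18 now, then 10 for 3 periods, then back to 12.
Gain from deviating: (18−12) today; loss: (12−10) in each of the next 3 periods.
No-deviation condition: (12−10)(δ+…+δ^3) ≥ 18−12, i.e. δ+…+δ^3 ≥ 3.
At δ = 4/9: δ+…+δ^3 = 0.7298 < 3.0000.
So cooperation is not sustainable.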